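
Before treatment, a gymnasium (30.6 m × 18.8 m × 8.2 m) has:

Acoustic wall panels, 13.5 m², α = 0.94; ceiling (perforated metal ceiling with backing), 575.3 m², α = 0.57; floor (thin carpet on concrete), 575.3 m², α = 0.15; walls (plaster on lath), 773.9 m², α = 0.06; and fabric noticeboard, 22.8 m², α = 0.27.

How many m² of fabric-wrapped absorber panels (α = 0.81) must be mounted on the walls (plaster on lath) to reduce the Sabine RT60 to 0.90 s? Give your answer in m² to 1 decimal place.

485.8

Summing Sᵢαᵢ: 12.690 + 327.921 + 86.295 + 46.434 + 6.156 → A₁ = 479.496 sabins.
V = 4717.296 m³. Target absorption A₂ = 0.161 × 4717.296 / 0.90 = 843.872 sabins.
ΔA needed = 843.872 − 479.496 = 364.376 sabins.
Net gain per m²: Δα = 0.81 − 0.06 = 0.75.
Panel area = 364.376 / 0.75 = 485.8 m².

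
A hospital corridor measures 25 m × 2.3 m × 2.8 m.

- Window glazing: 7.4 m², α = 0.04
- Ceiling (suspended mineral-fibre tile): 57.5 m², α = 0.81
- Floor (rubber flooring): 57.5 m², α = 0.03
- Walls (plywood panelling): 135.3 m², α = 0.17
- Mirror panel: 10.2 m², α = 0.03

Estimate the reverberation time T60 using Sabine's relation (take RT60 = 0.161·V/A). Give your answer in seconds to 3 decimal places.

Total absorption A = 7.4·0.04 + 57.5·0.81 + 57.5·0.03 + 135.3·0.17 + 10.2·0.03
  = 0.296 + 46.575 + 1.725 + 23.001 + 0.306 = 71.903 m² sabins.
V = 25·2.3·2.8 = 161 m³.
T = 0.161 V/A = 0.161·161/71.903 = 0.360 s.

0.360 seconds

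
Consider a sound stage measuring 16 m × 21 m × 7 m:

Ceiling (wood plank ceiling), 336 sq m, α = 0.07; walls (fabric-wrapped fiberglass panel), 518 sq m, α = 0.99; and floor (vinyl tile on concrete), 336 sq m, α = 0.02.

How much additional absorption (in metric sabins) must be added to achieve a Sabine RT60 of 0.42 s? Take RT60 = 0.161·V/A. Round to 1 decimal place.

A₁ = Σ Sᵢαᵢ = 336·0.07 + 518·0.99 + 336·0.02 = 543.060 sabins.
Target A₂ = 0.161·2352/0.42 = 901.600 sabins (V = 2352 m³).
Shortfall: 901.600 − 543.060 = 358.5 sabins.

358.5 sabins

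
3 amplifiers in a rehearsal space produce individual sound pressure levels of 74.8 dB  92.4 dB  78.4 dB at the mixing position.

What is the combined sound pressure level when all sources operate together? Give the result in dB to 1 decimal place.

Converting to relative power and adding: 10^(74.8/10) + 10^(92.4/10) + 10^(78.4/10) = 1.837e+09.
Combined level = 10 log₁₀(1.837e+09) = 92.6 dB.

92.6 dB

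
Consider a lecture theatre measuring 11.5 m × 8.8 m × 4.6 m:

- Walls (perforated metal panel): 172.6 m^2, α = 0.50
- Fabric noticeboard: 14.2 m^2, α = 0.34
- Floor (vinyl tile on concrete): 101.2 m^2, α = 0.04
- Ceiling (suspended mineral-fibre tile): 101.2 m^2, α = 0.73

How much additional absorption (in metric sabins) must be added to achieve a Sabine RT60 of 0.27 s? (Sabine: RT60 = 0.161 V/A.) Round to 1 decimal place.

A₁ = Σ Sᵢαᵢ = 172.6*0.50 + 14.2*0.34 + 101.2*0.04 + 101.2*0.73 = 169.052 sabins.
For T = 0.27 s, need A₂ = 0.161·V/T = 0.161·465.52/0.27 = 277.588 sabins.
ΔA = A₂ − A₁ = 277.588 − 169.052 = 108.5 sabins.

108.5 sabins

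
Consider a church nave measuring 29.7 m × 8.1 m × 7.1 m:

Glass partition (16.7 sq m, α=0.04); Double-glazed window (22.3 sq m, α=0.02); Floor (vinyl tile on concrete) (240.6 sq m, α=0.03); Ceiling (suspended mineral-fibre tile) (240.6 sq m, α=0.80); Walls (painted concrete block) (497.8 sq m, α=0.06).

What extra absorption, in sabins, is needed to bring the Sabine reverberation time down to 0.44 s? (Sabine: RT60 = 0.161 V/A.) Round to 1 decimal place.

Equivalent absorption area: A₁ = 16.7×0.04 + 22.3×0.02 + 240.6×0.03 + 240.6×0.80 + 497.8×0.06 = 230.680 sq m.
For T = 0.44 s, need A₂ = 0.161·V/T = 0.161·1708.047/0.44 = 624.990 sabins.
Additional absorption ΔA = 624.990 − 230.680 = 394.3 sabins.

394.3 sabins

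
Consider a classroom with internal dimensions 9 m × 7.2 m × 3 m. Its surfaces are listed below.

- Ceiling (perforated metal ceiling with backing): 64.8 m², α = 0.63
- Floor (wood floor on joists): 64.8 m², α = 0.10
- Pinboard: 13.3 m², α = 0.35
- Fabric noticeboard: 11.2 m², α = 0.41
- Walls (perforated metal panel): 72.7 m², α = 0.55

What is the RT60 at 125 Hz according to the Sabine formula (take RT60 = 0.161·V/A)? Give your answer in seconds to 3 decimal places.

0.324 s

A = Σ Sᵢαᵢ = 64.8×0.63 + 64.8×0.10 + 13.3×0.35 + 11.2×0.41 + 72.7×0.55 = 96.536 sabins.
Room volume: 194.4 m³.
RT60 = 0.161 · V / A = 0.161 × 194.4 / 96.536 = 0.324 s.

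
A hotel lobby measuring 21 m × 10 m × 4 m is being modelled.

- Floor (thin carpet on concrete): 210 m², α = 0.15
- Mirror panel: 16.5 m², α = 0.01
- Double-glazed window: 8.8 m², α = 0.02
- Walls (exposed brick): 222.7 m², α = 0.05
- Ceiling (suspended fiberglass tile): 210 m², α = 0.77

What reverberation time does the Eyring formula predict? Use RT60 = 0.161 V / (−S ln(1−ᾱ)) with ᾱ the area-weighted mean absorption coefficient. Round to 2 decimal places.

0.55 seconds

S = Σ Sᵢ = 668.0 m².
Σ(Sᵢαᵢ) = 210·0.15 + 16.5·0.01 + 8.8·0.02 + 222.7·0.05 + 210·0.77 = 204.676.
Mean coefficient ᾱ = A/S = 0.3064.
Eyring denominator: −S ln(1−ᾱ) = 244.394.
V = 21 × 10 × 4 = 840 m³.
T = 0.161·V/[−S·ln(1−ᾱ)] = 0.161·840/244.394 = 0.55 s.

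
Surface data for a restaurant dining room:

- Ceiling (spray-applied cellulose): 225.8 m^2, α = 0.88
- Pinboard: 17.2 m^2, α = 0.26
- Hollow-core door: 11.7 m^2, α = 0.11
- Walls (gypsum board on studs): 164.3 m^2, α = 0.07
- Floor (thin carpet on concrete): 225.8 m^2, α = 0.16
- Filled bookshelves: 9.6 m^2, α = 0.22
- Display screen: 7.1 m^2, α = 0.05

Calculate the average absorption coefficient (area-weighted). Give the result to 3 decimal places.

0.385

S = Σ Sᵢ = 225.8 + 17.2 + 11.7 + 164.3 + 225.8 + 9.6 + 7.1 = 661.5 m^2.
Σ(Sᵢαᵢ) = 225.8·0.88 + 17.2·0.26 + 11.7·0.11 + 164.3·0.07 + 225.8·0.16 + 9.6·0.22 + 7.1·0.05 = 254.559.
ᾱ = A/S = 0.385.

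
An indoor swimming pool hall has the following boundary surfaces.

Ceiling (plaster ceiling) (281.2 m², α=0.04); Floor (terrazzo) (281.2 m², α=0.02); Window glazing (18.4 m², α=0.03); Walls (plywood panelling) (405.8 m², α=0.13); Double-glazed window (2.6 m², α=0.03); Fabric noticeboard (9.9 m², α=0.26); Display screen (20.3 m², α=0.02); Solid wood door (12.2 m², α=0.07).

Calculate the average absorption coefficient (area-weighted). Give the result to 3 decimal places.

Total surface area S = 1031.6 m².
Weighted sum Σ Sα = 74.090.
ᾱ = 74.090 / 1031.6 = 0.072.

0.072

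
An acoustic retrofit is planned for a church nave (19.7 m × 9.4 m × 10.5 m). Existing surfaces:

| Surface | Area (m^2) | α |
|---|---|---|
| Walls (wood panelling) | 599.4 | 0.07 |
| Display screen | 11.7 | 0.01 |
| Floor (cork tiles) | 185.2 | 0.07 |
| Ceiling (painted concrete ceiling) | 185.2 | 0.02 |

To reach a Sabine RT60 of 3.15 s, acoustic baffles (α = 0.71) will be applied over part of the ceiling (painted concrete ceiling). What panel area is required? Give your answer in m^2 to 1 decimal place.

58.9

A₁ = Σ Sᵢαᵢ = 599.4*0.07 + 11.7*0.01 + 185.2*0.07 + 185.2*0.02 = 58.743 sabins.
V = 1944.39 m³. Target absorption A₂ = 0.161 × 1944.39 / 3.15 = 99.380 sabins.
ΔA needed = 99.380 − 58.743 = 40.637 sabins.
Net gain per m^2: Δα = 0.71 − 0.02 = 0.69.
Panel area = 40.637 / 0.69 = 58.9 m^2.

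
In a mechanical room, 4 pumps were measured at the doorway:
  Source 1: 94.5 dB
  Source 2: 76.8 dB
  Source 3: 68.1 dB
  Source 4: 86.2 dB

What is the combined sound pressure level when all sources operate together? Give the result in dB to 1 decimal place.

95.2 dB

Σ 10^(Lᵢ/10) = 3.29e+09.
Back to dB: 10·log₁₀ Σ = 95.2 dB.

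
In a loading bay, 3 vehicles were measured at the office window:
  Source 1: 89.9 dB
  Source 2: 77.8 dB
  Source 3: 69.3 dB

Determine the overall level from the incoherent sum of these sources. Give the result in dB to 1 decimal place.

90.2 dB

Sum in the linear (power) domain: Σ 10^(Lᵢ/10) = 10^(89.9/10) + 10^(77.8/10) + 10^(69.3/10) = 1.046e+09.
Back to dB: 10·log₁₀ Σ = 90.2 dB.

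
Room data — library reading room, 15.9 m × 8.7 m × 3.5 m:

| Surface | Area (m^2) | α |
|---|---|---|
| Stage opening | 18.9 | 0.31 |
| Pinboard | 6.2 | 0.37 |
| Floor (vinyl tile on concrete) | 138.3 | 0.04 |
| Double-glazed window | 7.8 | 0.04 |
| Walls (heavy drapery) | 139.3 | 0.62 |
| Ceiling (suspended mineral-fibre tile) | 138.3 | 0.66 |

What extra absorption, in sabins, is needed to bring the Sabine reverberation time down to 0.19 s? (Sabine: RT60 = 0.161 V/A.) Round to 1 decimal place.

Total absorption A₁ = 18.9*0.31 + 6.2*0.37 + 138.3*0.04 + 7.8*0.04 + 139.3*0.62 + 138.3*0.66
  = 5.859 + 2.294 + 5.532 + 0.312 + 86.366 + 91.278 = 191.641 m^2 sabins.
For T = 0.19 s, need A₂ = 0.161·V/T = 0.161·484.155/0.19 = 410.258 sabins.
Additional absorption ΔA = 410.258 − 191.641 = 218.6 sabins.

218.6 sabins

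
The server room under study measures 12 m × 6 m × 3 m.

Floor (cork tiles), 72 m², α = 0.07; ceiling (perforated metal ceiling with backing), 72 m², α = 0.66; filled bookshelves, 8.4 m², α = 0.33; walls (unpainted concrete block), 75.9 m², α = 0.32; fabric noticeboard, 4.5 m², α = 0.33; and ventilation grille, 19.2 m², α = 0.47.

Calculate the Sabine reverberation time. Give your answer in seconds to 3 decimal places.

0.386 s

Total absorption A = 72·0.07 + 72·0.66 + 8.4·0.33 + 75.9·0.32 + 4.5·0.33 + 19.2·0.47
  = 5.040 + 47.520 + 2.772 + 24.288 + 1.485 + 9.024 = 90.129 m² sabins.
Volume V = 12 × 6 × 3 = 216 m³.
T = 0.161 V/A = 0.161·216/90.129 = 0.386 s.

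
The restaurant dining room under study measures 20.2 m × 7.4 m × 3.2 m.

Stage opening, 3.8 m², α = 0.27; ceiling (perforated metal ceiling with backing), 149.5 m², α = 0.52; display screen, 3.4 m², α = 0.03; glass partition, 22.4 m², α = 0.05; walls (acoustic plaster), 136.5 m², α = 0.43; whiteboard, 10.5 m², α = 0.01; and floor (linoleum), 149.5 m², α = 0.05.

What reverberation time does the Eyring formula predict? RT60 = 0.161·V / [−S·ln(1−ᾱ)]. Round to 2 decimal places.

S = Σ Sᵢ = 475.6 m².
Σ(Sᵢαᵢ) = 3.8×0.27 + 149.5×0.52 + 3.4×0.03 + 22.4×0.05 + 136.5×0.43 + 10.5×0.01 + 149.5×0.05 = 146.263.
ᾱ = 146.263 / 475.6 = 0.3075.
Eyring denominator: −S ln(1−ᾱ) = 174.758.
V = 20.2 × 7.4 × 3.2 = 478.336 m³.
T = 0.161·V/[−S·ln(1−ᾱ)] = 0.161·478.336/174.758 = 0.44 s.

0.44 seconds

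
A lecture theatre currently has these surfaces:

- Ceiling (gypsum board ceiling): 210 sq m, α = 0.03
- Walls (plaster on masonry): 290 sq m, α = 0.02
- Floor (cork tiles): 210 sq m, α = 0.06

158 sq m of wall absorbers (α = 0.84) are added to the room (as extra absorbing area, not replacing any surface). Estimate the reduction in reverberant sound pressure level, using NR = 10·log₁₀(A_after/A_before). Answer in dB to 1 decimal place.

8.0 dB

Equivalent absorption area: A_before = 210*0.03 + 290*0.02 + 210*0.06 = 24.700 sq m.
Added absorption = 158 × 0.84 = 132.720 sabins.
New total A_after = 157.420 sabins.
Reduction = 10 log₁₀(A_after/A_before) = 10 log₁₀(6.3733) = 8.0 dB.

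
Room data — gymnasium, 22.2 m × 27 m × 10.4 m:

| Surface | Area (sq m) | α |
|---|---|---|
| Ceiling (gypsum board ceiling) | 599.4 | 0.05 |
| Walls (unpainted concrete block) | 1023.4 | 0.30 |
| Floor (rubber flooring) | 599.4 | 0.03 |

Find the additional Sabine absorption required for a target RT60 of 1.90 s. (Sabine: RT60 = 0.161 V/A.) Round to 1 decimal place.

A₁ = Σ Sᵢαᵢ = 599.4×0.05 + 1023.4×0.30 + 599.4×0.03 = 354.972 sabins.
V = 6233.76 m³. Required absorption A₂ = 0.161 × 6233.76 / 1.90 = 528.229 sabins.
Additional absorption ΔA = 528.229 − 354.972 = 173.3 sabins.

173.3 sabins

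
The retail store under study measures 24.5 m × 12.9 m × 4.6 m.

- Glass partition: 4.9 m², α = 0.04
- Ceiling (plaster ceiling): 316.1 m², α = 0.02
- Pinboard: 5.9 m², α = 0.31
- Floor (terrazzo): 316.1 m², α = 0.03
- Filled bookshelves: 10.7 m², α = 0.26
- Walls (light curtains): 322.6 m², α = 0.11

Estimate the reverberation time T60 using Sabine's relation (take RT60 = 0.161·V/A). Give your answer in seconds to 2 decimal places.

Total absorption A = 4.9×0.04 + 316.1×0.02 + 5.9×0.31 + 316.1×0.03 + 10.7×0.26 + 322.6×0.11
  = 0.196 + 6.322 + 1.829 + 9.483 + 2.782 + 35.486 = 56.098 m² sabins.
V = 24.5·12.9·4.6 = 1453.83 m³.
Sabine: RT60 = 0.161 × 1453.83 / 56.098 = 4.17 s.

4.17 sec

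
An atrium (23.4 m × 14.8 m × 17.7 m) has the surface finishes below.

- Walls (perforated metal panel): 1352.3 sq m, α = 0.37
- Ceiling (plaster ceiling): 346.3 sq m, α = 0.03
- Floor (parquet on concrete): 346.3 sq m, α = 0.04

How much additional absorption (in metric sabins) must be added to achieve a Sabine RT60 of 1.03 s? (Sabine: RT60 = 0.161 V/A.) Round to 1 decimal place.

433.6 sabins

Total absorption A₁ = 1352.3·0.37 + 346.3·0.03 + 346.3·0.04
  = 500.351 + 10.389 + 13.852 = 524.592 sq m sabins.
Target A₂ = 0.161·6129.864/1.03 = 958.163 sabins (V = 6129.864 m³).
Additional absorption ΔA = 958.163 − 524.592 = 433.6 sabins.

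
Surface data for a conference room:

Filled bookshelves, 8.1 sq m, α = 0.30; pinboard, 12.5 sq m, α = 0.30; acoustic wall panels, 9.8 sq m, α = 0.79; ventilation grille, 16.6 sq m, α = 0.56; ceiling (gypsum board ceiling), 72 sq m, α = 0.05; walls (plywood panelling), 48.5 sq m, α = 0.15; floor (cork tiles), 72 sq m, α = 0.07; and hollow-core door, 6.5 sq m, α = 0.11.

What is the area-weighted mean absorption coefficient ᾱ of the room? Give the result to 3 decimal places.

Total surface area S = 246.0 sq m.
A = 8.1*0.30 + 12.5*0.30 + 9.8*0.79 + 16.6*0.56 + 72*0.05 + 48.5*0.15 + 72*0.07 + 6.5*0.11 = 39.848 sabins.
ᾱ = A/S = 0.162.

0.162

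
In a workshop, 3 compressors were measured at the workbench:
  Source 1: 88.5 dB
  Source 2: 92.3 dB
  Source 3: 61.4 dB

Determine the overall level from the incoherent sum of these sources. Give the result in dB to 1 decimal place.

Converting to relative power and adding: 10^(88.5/10) + 10^(92.3/10) + 10^(61.4/10) = 2.408e+09.
Back to dB: 10·log₁₀ Σ = 93.8 dB.

93.8 dB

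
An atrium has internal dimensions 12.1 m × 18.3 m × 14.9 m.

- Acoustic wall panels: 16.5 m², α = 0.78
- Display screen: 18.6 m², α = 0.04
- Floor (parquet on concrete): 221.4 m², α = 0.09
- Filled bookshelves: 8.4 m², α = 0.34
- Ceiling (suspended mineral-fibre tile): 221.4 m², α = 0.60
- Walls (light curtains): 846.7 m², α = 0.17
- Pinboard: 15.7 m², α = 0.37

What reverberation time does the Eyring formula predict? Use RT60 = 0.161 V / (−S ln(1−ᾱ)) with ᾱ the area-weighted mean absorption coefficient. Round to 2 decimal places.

S = Σ Sᵢ = 1348.7 m².
Absorption A = 16.5×0.78 + 18.6×0.04 + 221.4×0.09 + 8.4×0.34 + 221.4×0.60 + 846.7×0.17 + 15.7×0.37 = 318.984 sabins.
ᾱ = 318.984 / 1348.7 = 0.2365.
Eyring denominator: −S ln(1−ᾱ) = 363.936.
V = 12.1 × 18.3 × 14.9 = 3299.307 m³.
RT60 = 0.161 × 3299.307 / 363.936 = 1.46 s.

1.46 seconds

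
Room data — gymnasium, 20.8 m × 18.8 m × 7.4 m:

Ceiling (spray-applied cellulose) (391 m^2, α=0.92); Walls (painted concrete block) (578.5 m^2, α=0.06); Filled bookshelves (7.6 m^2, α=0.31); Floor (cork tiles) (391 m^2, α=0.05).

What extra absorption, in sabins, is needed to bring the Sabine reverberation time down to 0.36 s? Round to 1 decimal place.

877.8 sabins

Equivalent absorption area: A₁ = 391*0.92 + 578.5*0.06 + 7.6*0.31 + 391*0.05 = 416.336 m^2.
For T = 0.36 s, need A₂ = 0.161·V/T = 0.161·2893.696/0.36 = 1294.125 sabins.
Shortfall: 1294.125 − 416.336 = 877.8 sabins.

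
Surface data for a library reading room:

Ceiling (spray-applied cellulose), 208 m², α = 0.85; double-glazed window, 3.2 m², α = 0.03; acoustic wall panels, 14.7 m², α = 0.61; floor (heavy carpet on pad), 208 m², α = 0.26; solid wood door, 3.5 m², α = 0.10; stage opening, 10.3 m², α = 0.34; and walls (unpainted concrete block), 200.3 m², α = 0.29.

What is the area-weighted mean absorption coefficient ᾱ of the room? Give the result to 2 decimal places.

0.47

Total surface area S = 648.0 m².
Σ(Sᵢαᵢ) = 208×0.85 + 3.2×0.03 + 14.7×0.61 + 208×0.26 + 3.5×0.10 + 10.3×0.34 + 200.3×0.29 = 301.882.
ᾱ = A/S = 0.47.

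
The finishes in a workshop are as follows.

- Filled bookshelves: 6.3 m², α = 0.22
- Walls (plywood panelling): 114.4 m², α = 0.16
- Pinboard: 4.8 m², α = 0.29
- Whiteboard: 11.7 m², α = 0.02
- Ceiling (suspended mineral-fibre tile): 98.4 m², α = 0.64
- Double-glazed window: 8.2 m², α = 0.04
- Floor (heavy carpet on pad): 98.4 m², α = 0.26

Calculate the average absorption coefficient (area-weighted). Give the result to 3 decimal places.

S = Σ Sᵢ = 6.3 + 114.4 + 4.8 + 11.7 + 98.4 + 8.2 + 98.4 = 342.2 m².
A = 6.3*0.22 + 114.4*0.16 + 4.8*0.29 + 11.7*0.02 + 98.4*0.64 + 8.2*0.04 + 98.4*0.26 = 110.204 sabins.
ᾱ = A/S = 0.322.

0.322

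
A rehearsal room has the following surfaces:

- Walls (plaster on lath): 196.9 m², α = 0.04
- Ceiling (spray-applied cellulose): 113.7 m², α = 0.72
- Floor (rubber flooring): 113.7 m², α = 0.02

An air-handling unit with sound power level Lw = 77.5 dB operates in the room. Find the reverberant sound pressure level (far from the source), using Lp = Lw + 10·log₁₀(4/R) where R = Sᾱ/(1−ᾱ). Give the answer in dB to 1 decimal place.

62.8 dB

Σ(Sᵢαᵢ) = 196.9·0.04 + 113.7·0.72 + 113.7·0.02 = 92.014; total area S = 424.3 m².
ᾱ = 92.014/424.3 = 0.2169; R = Sᾱ/(1−ᾱ) = 92.014/(1−0.2169) = 117.500 m².
Lp = Lw + 10 log₁₀(4/R) = 77.5 -14.68 = 62.8 dB.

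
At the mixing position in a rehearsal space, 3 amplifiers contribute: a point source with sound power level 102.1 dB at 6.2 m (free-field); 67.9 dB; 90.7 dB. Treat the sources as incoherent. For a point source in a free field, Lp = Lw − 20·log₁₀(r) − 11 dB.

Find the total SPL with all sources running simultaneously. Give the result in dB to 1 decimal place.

Source at 6.2 m: Lp = 102.1 − 20·log₁₀(6.2) − 11 = 75.3 dB.
Σ 10^(Lᵢ/10) = 1.215e+09.
Back to dB: 10·log₁₀ Σ = 90.8 dB.

90.8 dB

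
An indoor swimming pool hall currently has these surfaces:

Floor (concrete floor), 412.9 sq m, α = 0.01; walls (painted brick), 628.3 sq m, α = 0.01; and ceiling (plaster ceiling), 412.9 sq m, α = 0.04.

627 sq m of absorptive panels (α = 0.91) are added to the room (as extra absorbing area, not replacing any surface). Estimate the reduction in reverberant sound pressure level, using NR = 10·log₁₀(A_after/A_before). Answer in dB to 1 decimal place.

Total absorption A_before = 412.9*0.01 + 628.3*0.01 + 412.9*0.04
  = 4.129 + 6.283 + 16.516 = 26.928 sq m sabins.
Added absorption = 627 × 0.91 = 570.570 sabins.
A_after = 26.928 + 570.570 = 597.498 sabins.
NR = 10·log₁₀(597.498/26.928) = 13.5 dB.

13.5 dB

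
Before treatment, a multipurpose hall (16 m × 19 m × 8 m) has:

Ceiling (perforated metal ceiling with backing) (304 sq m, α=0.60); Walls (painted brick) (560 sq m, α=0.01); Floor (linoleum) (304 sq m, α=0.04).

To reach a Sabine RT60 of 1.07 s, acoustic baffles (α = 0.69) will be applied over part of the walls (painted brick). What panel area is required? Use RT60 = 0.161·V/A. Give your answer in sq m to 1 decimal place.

243.8

Total absorption A₁ = 304×0.60 + 560×0.01 + 304×0.04
  = 182.400 + 5.600 + 12.160 = 200.160 sq m sabins.
V = 2432 m³. Target absorption A₂ = 0.161 × 2432 / 1.07 = 365.936 sabins.
Absorption to add: 365.936 − 200.160 = 165.776 sabins.
Net gain per sq m: Δα = 0.69 − 0.01 = 0.68.
Area = ΔA/Δα = 165.776/0.68 = 243.8 sq m.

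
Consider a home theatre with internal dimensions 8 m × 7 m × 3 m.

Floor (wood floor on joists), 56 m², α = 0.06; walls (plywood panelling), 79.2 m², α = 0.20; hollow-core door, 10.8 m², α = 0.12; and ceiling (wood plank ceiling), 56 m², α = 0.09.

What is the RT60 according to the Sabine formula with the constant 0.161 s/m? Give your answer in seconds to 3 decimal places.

A = Σ Sᵢαᵢ = 56·0.06 + 79.2·0.20 + 10.8·0.12 + 56·0.09 = 25.536 sabins.
Volume V = 8 × 7 × 3 = 168 m³.
RT60 = 0.161 · V / A = 0.161 × 168 / 25.536 = 1.059 s.

1.059 s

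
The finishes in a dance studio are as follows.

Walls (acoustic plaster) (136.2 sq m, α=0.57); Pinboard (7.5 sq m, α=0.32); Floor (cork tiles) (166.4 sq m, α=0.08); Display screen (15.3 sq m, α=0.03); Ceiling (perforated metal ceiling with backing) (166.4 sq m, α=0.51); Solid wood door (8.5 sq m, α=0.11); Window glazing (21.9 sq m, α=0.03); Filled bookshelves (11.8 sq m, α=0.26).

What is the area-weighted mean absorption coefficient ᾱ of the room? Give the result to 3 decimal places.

0.343

S = Σ Sᵢ = 136.2 + 7.5 + 166.4 + 15.3 + 166.4 + 8.5 + 21.9 + 11.8 = 534.0 sq m.
Weighted sum Σ Sα = 183.329.
ᾱ = 183.329 / 534.0 = 0.343.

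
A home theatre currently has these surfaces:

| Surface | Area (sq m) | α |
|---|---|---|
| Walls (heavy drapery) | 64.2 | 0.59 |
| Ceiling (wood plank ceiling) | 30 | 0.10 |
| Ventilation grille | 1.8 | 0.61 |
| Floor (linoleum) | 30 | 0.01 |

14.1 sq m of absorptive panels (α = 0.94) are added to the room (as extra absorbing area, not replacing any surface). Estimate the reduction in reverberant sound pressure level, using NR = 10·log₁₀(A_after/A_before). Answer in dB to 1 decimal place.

Total absorption A_before = 64.2·0.59 + 30·0.10 + 1.8·0.61 + 30·0.01
  = 37.878 + 3.000 + 1.098 + 0.300 = 42.276 sq m sabins.
Added absorption = 14.1 × 0.94 = 13.254 sabins.
New total A_after = 55.530 sabins.
NR = 10·log₁₀(55.530/42.276) = 1.2 dB.

1.2 dB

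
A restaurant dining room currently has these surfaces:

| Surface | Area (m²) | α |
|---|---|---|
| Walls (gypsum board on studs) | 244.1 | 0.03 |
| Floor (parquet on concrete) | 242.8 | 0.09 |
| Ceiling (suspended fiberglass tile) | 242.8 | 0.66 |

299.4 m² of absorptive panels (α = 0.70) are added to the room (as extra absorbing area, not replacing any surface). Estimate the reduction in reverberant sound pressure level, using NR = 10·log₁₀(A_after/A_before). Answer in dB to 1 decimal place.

Total absorption A_before = 244.1*0.03 + 242.8*0.09 + 242.8*0.66
  = 7.323 + 21.852 + 160.248 = 189.423 m² sabins.
Treatment contributes 299.4·0.70 = 209.580 sabins.
A_after = 189.423 + 209.580 = 399.003 sabins.
Reduction = 10 log₁₀(A_after/A_before) = 10 log₁₀(2.1064) = 3.2 dB.

3.2 dB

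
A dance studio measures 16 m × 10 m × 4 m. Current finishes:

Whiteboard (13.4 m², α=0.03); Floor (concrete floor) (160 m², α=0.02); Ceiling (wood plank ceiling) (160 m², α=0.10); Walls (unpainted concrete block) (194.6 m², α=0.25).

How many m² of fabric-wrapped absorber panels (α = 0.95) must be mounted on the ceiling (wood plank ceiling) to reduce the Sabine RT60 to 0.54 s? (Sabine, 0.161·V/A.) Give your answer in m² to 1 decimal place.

Equivalent absorption area: A₁ = 13.4·0.03 + 160·0.02 + 160·0.10 + 194.6·0.25 = 68.252 m².
Required A₂ = 0.161·640/0.54 = 190.815 sabins.
Absorption to add: 190.815 − 68.252 = 122.563 sabins.
Each m² of panel replacing the ceiling (wood plank ceiling) adds (0.95 − 0.10) = 0.85 sabins.
Panel area = 122.563 / 0.85 = 144.2 m².

144.2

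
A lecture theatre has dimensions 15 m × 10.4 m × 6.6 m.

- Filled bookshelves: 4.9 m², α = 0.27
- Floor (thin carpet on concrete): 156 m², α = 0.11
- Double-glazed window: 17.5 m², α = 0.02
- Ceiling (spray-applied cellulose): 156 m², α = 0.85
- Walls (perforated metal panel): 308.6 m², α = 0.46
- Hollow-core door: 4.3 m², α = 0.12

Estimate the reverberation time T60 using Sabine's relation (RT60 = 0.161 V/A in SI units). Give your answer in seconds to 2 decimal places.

A = Σ Sᵢαᵢ = 4.9·0.27 + 156·0.11 + 17.5·0.02 + 156·0.85 + 308.6·0.46 + 4.3·0.12 = 293.905 sabins.
Room volume: 1029.6 m³.
T = 0.161 V/A = 0.161·1029.6/293.905 = 0.56 s.

0.56 s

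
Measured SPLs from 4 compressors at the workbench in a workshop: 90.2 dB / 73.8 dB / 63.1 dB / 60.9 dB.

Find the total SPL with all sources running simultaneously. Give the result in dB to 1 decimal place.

Converting to relative power and adding: 10^(90.2/10) + 10^(73.8/10) + 10^(63.1/10) + 10^(60.9/10) = 1.074e+09.
L_total = 10·log₁₀(1.074e+09) = 90.3 dB.

90.3 dB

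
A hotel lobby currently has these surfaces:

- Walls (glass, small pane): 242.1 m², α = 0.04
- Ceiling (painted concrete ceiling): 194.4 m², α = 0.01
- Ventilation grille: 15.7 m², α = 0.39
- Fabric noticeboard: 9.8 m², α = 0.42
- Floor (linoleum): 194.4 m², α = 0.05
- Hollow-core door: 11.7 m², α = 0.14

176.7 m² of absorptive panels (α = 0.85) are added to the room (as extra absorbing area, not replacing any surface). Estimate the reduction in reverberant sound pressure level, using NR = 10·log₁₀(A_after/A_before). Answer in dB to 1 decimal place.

Equivalent absorption area: A_before = 242.1·0.04 + 194.4·0.01 + 15.7·0.39 + 9.8·0.42 + 194.4·0.05 + 11.7·0.14 = 33.225 m².
Treatment contributes 176.7·0.85 = 150.195 sabins.
A_after = 33.225 + 150.195 = 183.420 sabins.
NR = 10·log₁₀(183.420/33.225) = 7.4 dB.

7.4 dB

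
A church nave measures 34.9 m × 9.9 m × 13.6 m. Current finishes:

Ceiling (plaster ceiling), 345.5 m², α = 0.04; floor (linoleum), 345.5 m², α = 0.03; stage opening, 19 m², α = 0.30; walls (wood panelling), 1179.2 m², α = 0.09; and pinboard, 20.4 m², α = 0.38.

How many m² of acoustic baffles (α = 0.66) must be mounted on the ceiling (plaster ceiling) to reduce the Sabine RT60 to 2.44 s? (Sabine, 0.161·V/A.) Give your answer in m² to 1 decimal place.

Equivalent absorption area: A₁ = 345.5*0.04 + 345.5*0.03 + 19*0.30 + 1179.2*0.09 + 20.4*0.38 = 143.765 m².
Required A₂ = 0.161·4698.936/2.44 = 310.053 sabins.
ΔA needed = 310.053 − 143.765 = 166.288 sabins.
Each m² of panel replacing the ceiling (plaster ceiling) adds (0.66 − 0.04) = 0.62 sabins.
Panel area = 166.288 / 0.62 = 268.2 m².

268.2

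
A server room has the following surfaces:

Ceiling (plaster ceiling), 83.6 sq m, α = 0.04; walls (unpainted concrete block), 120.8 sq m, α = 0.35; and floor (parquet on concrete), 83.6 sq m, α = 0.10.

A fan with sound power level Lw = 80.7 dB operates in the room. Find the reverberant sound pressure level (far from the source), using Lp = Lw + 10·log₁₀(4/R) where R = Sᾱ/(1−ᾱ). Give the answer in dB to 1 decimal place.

Σ(Sᵢαᵢ) = 83.6·0.04 + 120.8·0.35 + 83.6·0.10 = 53.984; total area S = 288.0 sq m.
ᾱ = 53.984/288.0 = 0.1874; R = Sᾱ/(1−ᾱ) = 53.984/(1−0.1874) = 66.434 sq m.
Lp = Lw + 10 log₁₀(4/R) = 80.7 -12.20 = 68.5 dB.

68.5 dB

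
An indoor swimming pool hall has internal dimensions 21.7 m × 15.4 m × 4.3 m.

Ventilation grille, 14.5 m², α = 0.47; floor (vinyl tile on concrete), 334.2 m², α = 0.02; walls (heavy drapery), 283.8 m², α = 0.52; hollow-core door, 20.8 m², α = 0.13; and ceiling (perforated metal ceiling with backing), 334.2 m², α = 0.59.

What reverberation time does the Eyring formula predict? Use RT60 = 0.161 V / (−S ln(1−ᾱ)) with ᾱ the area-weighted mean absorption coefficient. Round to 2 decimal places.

S = Σ Sᵢ = 987.5 m².
Absorption A = 14.5×0.47 + 334.2×0.02 + 283.8×0.52 + 20.8×0.13 + 334.2×0.59 = 360.957 sabins.
ᾱ = 360.957 / 987.5 = 0.3655.
Eyring denominator: −S ln(1−ᾱ) = 449.232.
V = 21.7 × 15.4 × 4.3 = 1436.974 m³.
T = 0.161·V/[−S·ln(1−ᾱ)] = 0.161·1436.974/449.232 = 0.51 s.

0.51 seconds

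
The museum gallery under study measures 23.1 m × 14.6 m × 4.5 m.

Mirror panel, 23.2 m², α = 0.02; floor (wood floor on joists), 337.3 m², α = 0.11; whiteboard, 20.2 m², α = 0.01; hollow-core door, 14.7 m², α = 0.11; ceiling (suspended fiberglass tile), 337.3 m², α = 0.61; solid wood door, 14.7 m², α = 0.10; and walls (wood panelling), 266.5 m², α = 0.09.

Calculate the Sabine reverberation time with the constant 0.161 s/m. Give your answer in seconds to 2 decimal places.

Summing Sᵢαᵢ: 0.464 + 37.103 + 0.202 + 1.617 + 205.753 + 1.470 + 23.985 → A = 270.594 sabins.
Volume V = 23.1 × 14.6 × 4.5 = 1517.67 m³.
T = 0.161 V/A = 0.161·1517.67/270.594 = 0.90 s.

0.90 s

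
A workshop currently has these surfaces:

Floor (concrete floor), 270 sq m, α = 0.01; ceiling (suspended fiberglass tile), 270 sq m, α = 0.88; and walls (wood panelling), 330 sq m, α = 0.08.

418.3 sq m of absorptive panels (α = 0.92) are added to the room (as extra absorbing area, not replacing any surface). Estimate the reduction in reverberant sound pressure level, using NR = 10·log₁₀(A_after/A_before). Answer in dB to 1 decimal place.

A_before = Σ Sᵢαᵢ = 270*0.01 + 270*0.88 + 330*0.08 = 266.700 sabins.
Added absorption = 418.3 × 0.92 = 384.836 sabins.
A_after = 266.700 + 384.836 = 651.536 sabins.
NR = 10·log₁₀(651.536/266.700) = 3.9 dB.

3.9 dB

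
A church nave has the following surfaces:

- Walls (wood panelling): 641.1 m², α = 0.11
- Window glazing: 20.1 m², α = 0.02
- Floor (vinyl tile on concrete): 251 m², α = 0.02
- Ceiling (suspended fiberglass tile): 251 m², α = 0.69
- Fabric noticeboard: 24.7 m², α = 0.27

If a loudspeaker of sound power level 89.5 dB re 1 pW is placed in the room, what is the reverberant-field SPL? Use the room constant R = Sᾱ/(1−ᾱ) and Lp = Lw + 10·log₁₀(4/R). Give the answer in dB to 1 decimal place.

A = 255.802 sabins; S = 1187.9 m².
ᾱ = 0.2153, so room constant R = A/(1−ᾱ) = 325.987 m².
Lp = 89.5 + 10·log₁₀(4/325.987) = 89.5 + (-19.11) = 70.4 dB.

70.4 dB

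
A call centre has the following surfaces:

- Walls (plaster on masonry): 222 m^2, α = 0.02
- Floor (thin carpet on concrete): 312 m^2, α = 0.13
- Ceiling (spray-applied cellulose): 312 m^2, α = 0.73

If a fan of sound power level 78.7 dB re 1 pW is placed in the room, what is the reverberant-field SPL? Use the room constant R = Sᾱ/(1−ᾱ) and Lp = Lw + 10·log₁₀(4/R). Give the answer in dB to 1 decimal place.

Σ(Sᵢαᵢ) = 222·0.02 + 312·0.13 + 312·0.73 = 272.760; total area S = 846.0 m^2.
ᾱ = 0.3224, so room constant R = A/(1−ᾱ) = 402.538 m^2.
Lp = 78.7 + 10·log₁₀(4/402.538) = 78.7 + (-20.03) = 58.7 dB.

58.7 dB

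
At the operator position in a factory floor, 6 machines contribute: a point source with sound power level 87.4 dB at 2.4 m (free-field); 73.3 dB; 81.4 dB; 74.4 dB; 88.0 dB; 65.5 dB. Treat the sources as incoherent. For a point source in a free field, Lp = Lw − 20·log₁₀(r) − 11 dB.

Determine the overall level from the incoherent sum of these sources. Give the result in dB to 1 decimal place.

Source at 2.4 m: Lp = 87.4 − 20·log₁₀(2.4) − 11 = 68.8 dB.
Converting to relative power and adding: 10^(68.8/10) + 10^(73.3/10) + 10^(81.4/10) + 10^(74.4/10) + 10^(88.0/10) + 10^(65.5/10) = 8.291e+08.
Back to dB: 10·log₁₀ Σ = 89.2 dB.

89.2 dB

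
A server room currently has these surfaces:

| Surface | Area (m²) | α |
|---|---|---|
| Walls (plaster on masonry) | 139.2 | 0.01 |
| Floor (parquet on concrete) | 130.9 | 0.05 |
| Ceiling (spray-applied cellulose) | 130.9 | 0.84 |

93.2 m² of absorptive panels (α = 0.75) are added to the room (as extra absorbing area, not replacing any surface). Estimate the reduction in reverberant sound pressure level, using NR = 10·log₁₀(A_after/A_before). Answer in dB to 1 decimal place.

A_before = Σ Sᵢαᵢ = 139.2*0.01 + 130.9*0.05 + 130.9*0.84 = 117.893 sabins.
Added absorption = 93.2 × 0.75 = 69.900 sabins.
A_after = 117.893 + 69.900 = 187.793 sabins.
NR = 10·log₁₀(187.793/117.893) = 2.0 dB.

2.0 dB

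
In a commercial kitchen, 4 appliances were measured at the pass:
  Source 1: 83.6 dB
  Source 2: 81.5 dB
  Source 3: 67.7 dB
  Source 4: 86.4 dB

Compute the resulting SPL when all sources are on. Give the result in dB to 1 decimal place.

89.1 dB

Sum in the linear (power) domain: Σ 10^(Lᵢ/10) = 10^(83.6/10) + 10^(81.5/10) + 10^(67.7/10) + 10^(86.4/10) = 8.127e+08.
L_total = 10·log₁₀(8.127e+08) = 89.1 dB.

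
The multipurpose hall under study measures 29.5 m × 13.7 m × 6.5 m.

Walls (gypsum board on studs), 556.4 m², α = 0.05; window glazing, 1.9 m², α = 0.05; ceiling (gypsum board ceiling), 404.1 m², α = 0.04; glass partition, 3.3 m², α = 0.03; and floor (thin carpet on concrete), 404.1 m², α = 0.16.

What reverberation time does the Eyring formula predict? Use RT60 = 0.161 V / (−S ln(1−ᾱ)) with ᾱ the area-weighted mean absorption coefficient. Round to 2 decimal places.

3.73 seconds

S = Σ Sᵢ = 1369.8 m².
Absorption A = 556.4·0.05 + 1.9·0.05 + 404.1·0.04 + 3.3·0.03 + 404.1·0.16 = 108.834 sabins.
Mean coefficient ᾱ = A/S = 0.0795.
Eyring denominator: −S ln(1−ᾱ) = 113.472.
V = 29.5 × 13.7 × 6.5 = 2626.975 m³.
T = 0.161·V/[−S·ln(1−ᾱ)] = 0.161·2626.975/113.472 = 3.73 s.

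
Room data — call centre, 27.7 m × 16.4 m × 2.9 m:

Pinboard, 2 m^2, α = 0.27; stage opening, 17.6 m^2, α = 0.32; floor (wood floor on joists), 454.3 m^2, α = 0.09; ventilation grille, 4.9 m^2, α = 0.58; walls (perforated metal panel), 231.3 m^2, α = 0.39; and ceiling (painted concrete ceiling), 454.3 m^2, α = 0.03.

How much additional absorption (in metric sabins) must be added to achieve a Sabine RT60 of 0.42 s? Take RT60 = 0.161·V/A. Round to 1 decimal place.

Total absorption A₁ = 2*0.27 + 17.6*0.32 + 454.3*0.09 + 4.9*0.58 + 231.3*0.39 + 454.3*0.03
  = 0.540 + 5.632 + 40.887 + 2.842 + 90.207 + 13.629 = 153.737 m^2 sabins.
V = 1317.412 m³. Required absorption A₂ = 0.161 × 1317.412 / 0.42 = 505.008 sabins.
Shortfall: 505.008 − 153.737 = 351.3 sabins.

351.3 sabins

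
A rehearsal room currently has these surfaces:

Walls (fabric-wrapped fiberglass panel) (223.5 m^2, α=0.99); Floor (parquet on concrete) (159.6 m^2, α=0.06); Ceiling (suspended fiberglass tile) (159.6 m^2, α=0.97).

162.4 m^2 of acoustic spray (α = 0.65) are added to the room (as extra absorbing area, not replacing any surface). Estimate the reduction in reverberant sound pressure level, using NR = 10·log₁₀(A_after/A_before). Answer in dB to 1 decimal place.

Equivalent absorption area: A_before = 223.5×0.99 + 159.6×0.06 + 159.6×0.97 = 385.653 m^2.
Treatment contributes 162.4·0.65 = 105.560 sabins.
A_after = 385.653 + 105.560 = 491.213 sabins.
Reduction = 10 log₁₀(A_after/A_before) = 10 log₁₀(1.2737) = 1.1 dB.

1.1 dB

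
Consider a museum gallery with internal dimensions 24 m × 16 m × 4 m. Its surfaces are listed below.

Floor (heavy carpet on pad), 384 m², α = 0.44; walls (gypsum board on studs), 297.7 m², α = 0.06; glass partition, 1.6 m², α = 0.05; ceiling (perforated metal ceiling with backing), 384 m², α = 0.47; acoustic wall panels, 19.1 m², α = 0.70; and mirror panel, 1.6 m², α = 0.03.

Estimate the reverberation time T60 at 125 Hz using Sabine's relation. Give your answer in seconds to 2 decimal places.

0.65 s

Summing Sᵢαᵢ: 168.960 + 17.862 + 0.080 + 180.480 + 13.370 + 0.048 → A = 380.800 sabins.
Room volume: 1536 m³.
T = 0.161 V/A = 0.161·1536/380.800 = 0.65 s.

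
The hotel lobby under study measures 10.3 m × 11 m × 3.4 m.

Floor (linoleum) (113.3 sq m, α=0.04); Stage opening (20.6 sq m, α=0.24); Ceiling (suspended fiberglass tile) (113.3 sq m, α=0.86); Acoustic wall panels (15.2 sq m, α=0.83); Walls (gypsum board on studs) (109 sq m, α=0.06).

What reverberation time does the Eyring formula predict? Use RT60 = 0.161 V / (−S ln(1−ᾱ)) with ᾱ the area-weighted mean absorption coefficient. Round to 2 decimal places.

Total surface area S = 113.3 + 20.6 + 113.3 + 15.2 + 109 = 371.4 sq m.
Σ(Sᵢαᵢ) = 113.3×0.04 + 20.6×0.24 + 113.3×0.86 + 15.2×0.83 + 109×0.06 = 126.070.
ᾱ = 126.070 / 371.4 = 0.3394.
−S·ln(1−ᾱ) = −371.4 × ln(1 − 0.3394) = 153.985.
V = 10.3 × 11 × 3.4 = 385.22 m³.
RT60 = 0.161 × 385.22 / 153.985 = 0.40 s.

0.40 seconds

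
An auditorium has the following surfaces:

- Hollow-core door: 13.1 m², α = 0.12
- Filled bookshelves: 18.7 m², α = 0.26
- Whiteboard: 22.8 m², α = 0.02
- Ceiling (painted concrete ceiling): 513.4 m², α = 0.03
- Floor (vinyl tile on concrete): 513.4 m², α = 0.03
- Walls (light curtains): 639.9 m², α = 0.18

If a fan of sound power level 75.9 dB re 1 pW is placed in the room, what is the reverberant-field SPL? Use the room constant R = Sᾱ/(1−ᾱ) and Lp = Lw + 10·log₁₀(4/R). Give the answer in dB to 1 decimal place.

59.7 dB

A = 152.876 sabins; S = 1721.3 m².
ᾱ = 0.0888, so room constant R = A/(1−ᾱ) = 167.774 m².
Lp = Lw + 10 log₁₀(4/R) = 75.9 -16.23 = 59.7 dB.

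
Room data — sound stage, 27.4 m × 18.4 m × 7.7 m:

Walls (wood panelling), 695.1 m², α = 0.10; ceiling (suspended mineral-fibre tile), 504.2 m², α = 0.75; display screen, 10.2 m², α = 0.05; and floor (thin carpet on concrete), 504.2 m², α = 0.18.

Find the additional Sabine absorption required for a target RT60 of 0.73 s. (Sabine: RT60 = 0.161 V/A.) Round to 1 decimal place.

317.2 sabins

Summing Sᵢαᵢ: 69.510 + 378.150 + 0.510 + 90.756 → A₁ = 538.926 sabins.
Target A₂ = 0.161·3882.032/0.73 = 856.174 sabins (V = 3882.032 m³).
Shortfall: 856.174 − 538.926 = 317.2 sabins.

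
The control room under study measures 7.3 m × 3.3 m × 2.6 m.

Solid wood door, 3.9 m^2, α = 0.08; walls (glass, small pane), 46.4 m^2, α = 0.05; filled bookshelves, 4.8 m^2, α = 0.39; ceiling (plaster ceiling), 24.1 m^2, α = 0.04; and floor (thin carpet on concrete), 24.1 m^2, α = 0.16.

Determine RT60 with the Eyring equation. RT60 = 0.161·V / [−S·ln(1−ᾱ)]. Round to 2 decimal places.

S = Σ Sᵢ = 103.3 m^2.
Absorption A = 3.9·0.08 + 46.4·0.05 + 4.8·0.39 + 24.1·0.04 + 24.1·0.16 = 9.324 sabins.
ᾱ = 9.324 / 103.3 = 0.0903.
−S·ln(1−ᾱ) = −103.3 × ln(1 − 0.0903) = 9.776.
V = 7.3 × 3.3 × 2.6 = 62.634 m³.
T = 0.161·V/[−S·ln(1−ᾱ)] = 0.161·62.634/9.776 = 1.03 s.

1.03 s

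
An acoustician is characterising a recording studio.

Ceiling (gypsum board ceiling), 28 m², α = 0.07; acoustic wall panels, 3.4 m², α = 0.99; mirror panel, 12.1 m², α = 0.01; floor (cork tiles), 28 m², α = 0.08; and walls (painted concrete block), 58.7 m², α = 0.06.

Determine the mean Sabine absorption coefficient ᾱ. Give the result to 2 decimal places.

0.09

Total surface area S = 130.2 m².
Σ(Sᵢαᵢ) = 28*0.07 + 3.4*0.99 + 12.1*0.01 + 28*0.08 + 58.7*0.06 = 11.209.
ᾱ = 11.209 / 130.2 = 0.09.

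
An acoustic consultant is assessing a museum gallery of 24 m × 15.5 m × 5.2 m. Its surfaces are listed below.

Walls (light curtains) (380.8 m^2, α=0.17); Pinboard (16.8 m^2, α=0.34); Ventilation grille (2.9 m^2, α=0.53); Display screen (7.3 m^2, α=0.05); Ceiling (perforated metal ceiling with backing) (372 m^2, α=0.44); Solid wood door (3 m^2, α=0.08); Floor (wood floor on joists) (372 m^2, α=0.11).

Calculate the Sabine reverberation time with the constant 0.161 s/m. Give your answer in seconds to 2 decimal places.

1.12 seconds

Equivalent absorption area: A = 380.8*0.17 + 16.8*0.34 + 2.9*0.53 + 7.3*0.05 + 372*0.44 + 3*0.08 + 372*0.11 = 277.190 m^2.
Room volume: 1934.4 m³.
RT60 = 0.161 · V / A = 0.161 × 1934.4 / 277.190 = 1.12 s.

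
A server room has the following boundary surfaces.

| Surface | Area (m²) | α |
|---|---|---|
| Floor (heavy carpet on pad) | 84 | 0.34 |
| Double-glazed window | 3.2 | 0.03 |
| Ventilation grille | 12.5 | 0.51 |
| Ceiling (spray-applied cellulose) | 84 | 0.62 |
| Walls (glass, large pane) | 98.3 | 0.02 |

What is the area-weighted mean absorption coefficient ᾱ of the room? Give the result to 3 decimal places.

0.316

S = Σ Sᵢ = 84 + 3.2 + 12.5 + 84 + 98.3 = 282.0 m².
Σ(Sᵢαᵢ) = 84×0.34 + 3.2×0.03 + 12.5×0.51 + 84×0.62 + 98.3×0.02 = 89.077.
ᾱ = A/S = 0.316.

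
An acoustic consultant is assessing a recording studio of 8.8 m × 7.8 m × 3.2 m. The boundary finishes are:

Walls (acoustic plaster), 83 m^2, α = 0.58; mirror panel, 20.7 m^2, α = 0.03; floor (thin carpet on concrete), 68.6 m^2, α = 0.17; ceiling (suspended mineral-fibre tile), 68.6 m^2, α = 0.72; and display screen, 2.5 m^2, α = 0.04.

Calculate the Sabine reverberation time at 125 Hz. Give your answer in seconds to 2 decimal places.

Total absorption A = 83·0.58 + 20.7·0.03 + 68.6·0.17 + 68.6·0.72 + 2.5·0.04
  = 48.140 + 0.621 + 11.662 + 49.392 + 0.100 = 109.915 m^2 sabins.
Room volume: 219.648 m³.
RT60 = 0.161 · V / A = 0.161 × 219.648 / 109.915 = 0.32 s.

0.32 sec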